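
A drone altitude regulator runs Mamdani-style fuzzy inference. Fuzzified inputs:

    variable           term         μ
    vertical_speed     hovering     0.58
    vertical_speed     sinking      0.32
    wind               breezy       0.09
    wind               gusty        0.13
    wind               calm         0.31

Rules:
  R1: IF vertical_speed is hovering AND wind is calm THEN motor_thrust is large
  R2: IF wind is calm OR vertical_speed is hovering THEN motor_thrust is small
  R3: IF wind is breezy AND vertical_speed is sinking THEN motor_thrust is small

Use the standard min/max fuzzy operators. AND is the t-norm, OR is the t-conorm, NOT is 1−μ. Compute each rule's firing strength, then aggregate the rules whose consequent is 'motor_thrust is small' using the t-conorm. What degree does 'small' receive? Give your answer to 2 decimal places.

0.58

R1: hovering=0.58, calm=0.31; AND[min(a, b)] → w = 0.31
R2: calm=0.31, hovering=0.58; OR[max(a, b)] → w = 0.58
R3: breezy=0.09, sinking=0.32; AND[min(a, b)] → w = 0.09
Rules with consequent 'small': {R2, R3} → strengths 0.58, 0.09
Aggregate via t-conorm [max(a, b)]: 0.58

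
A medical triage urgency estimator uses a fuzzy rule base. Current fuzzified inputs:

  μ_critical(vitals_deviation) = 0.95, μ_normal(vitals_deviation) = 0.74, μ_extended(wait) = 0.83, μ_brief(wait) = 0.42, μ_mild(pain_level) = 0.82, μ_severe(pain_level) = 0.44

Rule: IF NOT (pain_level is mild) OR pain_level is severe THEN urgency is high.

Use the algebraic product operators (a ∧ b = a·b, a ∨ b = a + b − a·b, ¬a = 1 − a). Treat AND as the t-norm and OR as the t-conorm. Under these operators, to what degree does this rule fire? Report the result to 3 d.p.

firing strength: ¬mild=1−0.82=0.18, severe=0.44; OR[a + b − a·b] → w = 0.5408

0.541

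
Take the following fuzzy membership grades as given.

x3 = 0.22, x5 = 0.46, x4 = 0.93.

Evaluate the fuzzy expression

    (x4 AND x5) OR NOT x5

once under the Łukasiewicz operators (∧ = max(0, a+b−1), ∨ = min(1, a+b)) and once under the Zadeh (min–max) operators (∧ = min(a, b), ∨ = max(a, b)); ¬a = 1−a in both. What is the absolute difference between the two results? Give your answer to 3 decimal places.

Under Łukasiewicz:
  x4 AND x5 = max(0, a+b−1) on (0.93, 0.46) = 0.39
  NOT x5 = 1 − 0.46 = 0.54
  (x4 AND x5) OR NOT x5 = min(1, a+b) on (0.39, 0.54) = 0.93
  → value = 0.9300
Under Zadeh (min–max):
  x4 AND x5 = min(a, b) on (0.93, 0.46) = 0.46
  NOT x5 = 1 − 0.46 = 0.54
  (x4 AND x5) OR NOT x5 = max(a, b) on (0.46, 0.54) = 0.54
  → value = 0.5400
|0.9300 − 0.5400| = 0.390

0.390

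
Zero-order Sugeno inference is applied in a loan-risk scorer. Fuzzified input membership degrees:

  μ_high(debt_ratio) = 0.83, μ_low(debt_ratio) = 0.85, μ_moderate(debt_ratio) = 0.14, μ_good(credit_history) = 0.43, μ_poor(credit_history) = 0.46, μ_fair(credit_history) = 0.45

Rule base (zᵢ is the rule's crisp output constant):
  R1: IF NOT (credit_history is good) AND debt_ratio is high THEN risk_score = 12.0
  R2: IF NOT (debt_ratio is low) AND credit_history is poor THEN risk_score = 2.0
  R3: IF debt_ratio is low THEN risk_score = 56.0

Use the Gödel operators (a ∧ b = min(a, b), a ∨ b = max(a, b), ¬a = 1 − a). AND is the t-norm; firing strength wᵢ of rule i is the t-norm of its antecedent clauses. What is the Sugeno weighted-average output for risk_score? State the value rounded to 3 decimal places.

R1 (z=12.0): ¬good=1−0.43=0.57, high=0.83; AND[min(a, b)] → w = 0.57
R2 (z=2.0): ¬low=1−0.85=0.15, poor=0.46; AND[min(a, b)] → w = 0.15
R3 (z=56.0): low=0.85 → w = 0.85
Weighted average = (0.57·12.0 + 0.15·2.0 + 0.85·56.0) / (0.57 + 0.15 + 0.85)
  = 54.7400 / 1.5700 = 34.866

34.866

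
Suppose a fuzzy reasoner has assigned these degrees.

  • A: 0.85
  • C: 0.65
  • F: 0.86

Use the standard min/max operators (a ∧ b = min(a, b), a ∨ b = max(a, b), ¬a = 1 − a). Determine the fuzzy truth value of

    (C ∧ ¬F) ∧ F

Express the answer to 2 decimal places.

¬F = 1 − 0.86 = 0.14
C ∧ ¬F = min(a, b) on (0.65, 0.14) = 0.14
(C ∧ ¬F) ∧ F = min(a, b) on (0.14, 0.86) = 0.14

0.14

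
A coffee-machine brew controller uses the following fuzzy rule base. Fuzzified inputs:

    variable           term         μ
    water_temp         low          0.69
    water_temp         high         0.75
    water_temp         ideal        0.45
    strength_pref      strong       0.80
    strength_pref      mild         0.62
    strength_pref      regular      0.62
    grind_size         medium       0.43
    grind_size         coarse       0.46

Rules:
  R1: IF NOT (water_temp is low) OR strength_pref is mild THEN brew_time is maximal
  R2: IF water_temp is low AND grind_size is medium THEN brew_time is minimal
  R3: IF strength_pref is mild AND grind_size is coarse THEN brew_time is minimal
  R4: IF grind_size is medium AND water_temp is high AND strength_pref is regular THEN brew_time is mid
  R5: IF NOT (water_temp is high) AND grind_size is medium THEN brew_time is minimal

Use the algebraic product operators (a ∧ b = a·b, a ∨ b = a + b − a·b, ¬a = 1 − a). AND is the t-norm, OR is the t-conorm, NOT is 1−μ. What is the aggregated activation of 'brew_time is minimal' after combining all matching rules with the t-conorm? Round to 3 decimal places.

R1: ¬low=1−0.69=0.31, mild=0.62; OR[a + b − a·b] → w = 0.7378
R2: low=0.69, medium=0.43; AND[a·b] → w = 0.2967
R3: mild=0.62, coarse=0.46; AND[a·b] → w = 0.2852
R4: medium=0.43, high=0.75, regular=0.62; AND[a·b] → w = 0.2000
R5: ¬high=1−0.75=0.25, medium=0.43; AND[a·b] → w = 0.1075
Rules with consequent 'minimal': {R2, R3, R5} → strengths 0.2967, 0.2852, 0.1075
Aggregate via t-conorm [a + b − a·b]: 0.5513

0.551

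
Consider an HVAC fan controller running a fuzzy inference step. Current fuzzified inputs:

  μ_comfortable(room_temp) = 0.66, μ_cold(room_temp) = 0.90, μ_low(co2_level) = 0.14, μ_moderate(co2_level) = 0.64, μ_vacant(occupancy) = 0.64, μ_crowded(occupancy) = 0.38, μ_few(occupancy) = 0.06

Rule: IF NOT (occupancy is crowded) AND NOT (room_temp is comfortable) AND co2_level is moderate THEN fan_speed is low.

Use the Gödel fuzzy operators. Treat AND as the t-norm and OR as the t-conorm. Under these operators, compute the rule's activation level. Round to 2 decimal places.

firing strength: ¬crowded=1−0.38=0.62, ¬comfortable=1−0.66=0.34, moderate=0.64; AND[min(a, b)] → w = 0.34

0.34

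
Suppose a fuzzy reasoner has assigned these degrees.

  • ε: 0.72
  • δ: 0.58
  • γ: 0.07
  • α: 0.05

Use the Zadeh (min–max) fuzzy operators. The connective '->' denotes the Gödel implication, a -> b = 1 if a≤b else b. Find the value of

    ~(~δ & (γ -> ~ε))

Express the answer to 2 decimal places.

0.58

~δ = 1 − 0.58 = 0.42
~ε = 1 − 0.72 = 0.28
γ -> ~ε  [Gödel: 1 if a≤b else b] with a=0.07, b=0.28 → 1.00
~δ & (γ -> ~ε) = min(a, b) on (0.42, 1.00) = 0.42
~(~δ & (γ -> ~ε)) = 1 − 0.42 = 0.58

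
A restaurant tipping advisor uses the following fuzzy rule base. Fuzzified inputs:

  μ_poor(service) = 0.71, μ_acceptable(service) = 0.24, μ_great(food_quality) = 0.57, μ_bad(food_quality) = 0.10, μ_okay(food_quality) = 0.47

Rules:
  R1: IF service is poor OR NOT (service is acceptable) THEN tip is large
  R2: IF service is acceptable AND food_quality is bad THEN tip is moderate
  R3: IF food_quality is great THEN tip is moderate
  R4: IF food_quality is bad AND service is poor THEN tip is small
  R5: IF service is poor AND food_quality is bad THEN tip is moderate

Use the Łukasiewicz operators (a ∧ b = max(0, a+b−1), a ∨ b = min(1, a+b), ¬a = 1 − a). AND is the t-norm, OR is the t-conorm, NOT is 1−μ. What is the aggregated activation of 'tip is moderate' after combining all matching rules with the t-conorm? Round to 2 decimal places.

0.57

R1: poor=0.71, ¬acceptable=1−0.24=0.76; OR[min(1, a+b)] → w = 1.00
R2: acceptable=0.24, bad=0.10; AND[max(0, a+b−1)] → w = 0.00
R3: great=0.57 → w = 0.57
R4: bad=0.10, poor=0.71; AND[max(0, a+b−1)] → w = 0.00
R5: poor=0.71, bad=0.10; AND[max(0, a+b−1)] → w = 0.00
Rules with consequent 'moderate': {R2, R3, R5} → strengths 0.00, 0.57, 0.00
Aggregate via t-conorm [min(1, a+b)]: 0.57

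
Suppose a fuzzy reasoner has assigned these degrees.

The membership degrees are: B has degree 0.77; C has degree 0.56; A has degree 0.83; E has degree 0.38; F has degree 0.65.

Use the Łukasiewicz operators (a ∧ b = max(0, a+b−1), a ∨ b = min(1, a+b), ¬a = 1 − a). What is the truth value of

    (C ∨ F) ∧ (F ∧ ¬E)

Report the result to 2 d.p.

C ∨ F = min(1, a+b) on (0.56, 0.65) = 1.00
¬E = 1 − 0.38 = 0.62
F ∧ ¬E = max(0, a+b−1) on (0.65, 0.62) = 0.27
(C ∨ F) ∧ (F ∧ ¬E) = max(0, a+b−1) on (1.00, 0.27) = 0.27

0.27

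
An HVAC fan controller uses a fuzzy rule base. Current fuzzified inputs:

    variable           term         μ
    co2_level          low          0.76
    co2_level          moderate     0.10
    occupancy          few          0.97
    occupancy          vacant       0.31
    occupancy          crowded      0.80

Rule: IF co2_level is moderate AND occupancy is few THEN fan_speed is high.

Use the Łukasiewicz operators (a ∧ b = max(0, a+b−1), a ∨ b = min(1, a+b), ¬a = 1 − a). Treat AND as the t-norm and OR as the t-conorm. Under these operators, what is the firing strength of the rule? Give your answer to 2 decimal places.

0.07

firing strength: moderate=0.10, few=0.97; AND[max(0, a+b−1)] → w = 0.07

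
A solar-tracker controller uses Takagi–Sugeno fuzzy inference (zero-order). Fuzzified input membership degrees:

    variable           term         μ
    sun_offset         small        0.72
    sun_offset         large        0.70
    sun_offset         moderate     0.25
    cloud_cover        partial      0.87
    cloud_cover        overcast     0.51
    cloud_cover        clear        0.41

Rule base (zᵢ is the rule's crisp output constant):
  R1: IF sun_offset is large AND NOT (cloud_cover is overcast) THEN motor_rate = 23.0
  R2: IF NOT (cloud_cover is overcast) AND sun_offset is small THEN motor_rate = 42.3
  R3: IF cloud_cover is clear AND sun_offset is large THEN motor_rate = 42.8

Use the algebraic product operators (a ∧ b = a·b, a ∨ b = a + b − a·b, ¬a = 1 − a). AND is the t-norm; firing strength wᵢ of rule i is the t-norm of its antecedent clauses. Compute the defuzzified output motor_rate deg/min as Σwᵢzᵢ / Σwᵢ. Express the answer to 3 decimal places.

R1 (z=23.0): large=0.70, ¬overcast=1−0.51=0.49; AND[a·b] → w = 0.3430
R2 (z=42.3): ¬overcast=1−0.51=0.49, small=0.72; AND[a·b] → w = 0.3528
R3 (z=42.8): clear=0.41, large=0.70; AND[a·b] → w = 0.2870
Weighted average = (0.3430·23.0 + 0.3528·42.3 + 0.2870·42.8) / (0.3430 + 0.3528 + 0.2870)
  = 35.0960 / 0.9828 = 35.710

35.710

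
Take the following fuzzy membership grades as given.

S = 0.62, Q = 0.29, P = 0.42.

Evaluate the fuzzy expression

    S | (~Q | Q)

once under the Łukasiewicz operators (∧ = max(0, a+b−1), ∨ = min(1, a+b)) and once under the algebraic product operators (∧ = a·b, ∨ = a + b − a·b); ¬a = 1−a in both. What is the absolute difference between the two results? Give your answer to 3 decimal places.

0.078

Under Łukasiewicz:
  ~Q = 1 − 0.29 = 0.71
  ~Q | Q = min(1, a+b) on (0.71, 0.29) = 1.00
  S | (~Q | Q) = min(1, a+b) on (0.62, 1.00) = 1.00
  → value = 1.0000
Under algebraic product:
  ~Q = 1 − 0.2900 = 0.7100
  ~Q | Q = a + b − a·b on (0.7100, 0.2900) = 0.7941
  S | (~Q | Q) = a + b − a·b on (0.6200, 0.7941) = 0.9218
  → value = 0.9218
|1.0000 − 0.9218| = 0.078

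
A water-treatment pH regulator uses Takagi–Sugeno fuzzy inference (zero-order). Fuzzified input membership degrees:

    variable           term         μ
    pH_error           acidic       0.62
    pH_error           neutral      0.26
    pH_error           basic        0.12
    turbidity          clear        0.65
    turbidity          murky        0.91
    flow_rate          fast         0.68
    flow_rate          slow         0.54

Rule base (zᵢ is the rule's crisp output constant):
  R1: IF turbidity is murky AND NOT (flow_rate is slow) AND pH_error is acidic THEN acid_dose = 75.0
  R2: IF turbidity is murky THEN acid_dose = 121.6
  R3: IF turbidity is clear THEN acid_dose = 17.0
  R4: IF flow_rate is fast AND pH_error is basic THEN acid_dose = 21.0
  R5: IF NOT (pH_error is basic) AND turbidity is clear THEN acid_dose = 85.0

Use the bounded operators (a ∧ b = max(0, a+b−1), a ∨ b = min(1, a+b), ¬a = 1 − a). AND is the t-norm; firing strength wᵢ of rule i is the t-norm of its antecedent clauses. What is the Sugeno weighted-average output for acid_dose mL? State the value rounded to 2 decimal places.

R1 (z=75.0): murky=0.91, ¬slow=1−0.54=0.46, acidic=0.62; AND[max(0, a+b−1)] → w = 0.00
R2 (z=121.6): murky=0.91 → w = 0.91
R3 (z=17.0): clear=0.65 → w = 0.65
R4 (z=21.0): fast=0.68, basic=0.12; AND[max(0, a+b−1)] → w = 0.00
R5 (z=85.0): ¬basic=1−0.12=0.88, clear=0.65; AND[max(0, a+b−1)] → w = 0.53
Weighted average = (0.00·75.0 + 0.91·121.6 + 0.65·17.0 + 0.00·21.0 + 0.53·85.0) / (0.00 + 0.91 + 0.65 + 0.00 + 0.53)
  = 166.7560 / 2.0900 = 79.79

79.79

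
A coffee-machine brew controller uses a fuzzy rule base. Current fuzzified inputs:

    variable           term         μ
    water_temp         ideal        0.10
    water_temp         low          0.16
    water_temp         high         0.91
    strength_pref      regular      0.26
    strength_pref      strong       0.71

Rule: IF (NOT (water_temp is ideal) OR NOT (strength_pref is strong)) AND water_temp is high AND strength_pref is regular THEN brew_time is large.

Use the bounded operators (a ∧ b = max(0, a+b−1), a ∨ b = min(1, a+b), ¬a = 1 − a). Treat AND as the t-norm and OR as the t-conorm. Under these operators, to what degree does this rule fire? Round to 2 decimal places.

firing strength: (¬ideal=1−0.10=0.90 OR ¬strong=1−0.71=0.29) = 1.00; AND[max(0, a+b−1)] with high=0.91, regular=0.26 → w = 0.17

0.17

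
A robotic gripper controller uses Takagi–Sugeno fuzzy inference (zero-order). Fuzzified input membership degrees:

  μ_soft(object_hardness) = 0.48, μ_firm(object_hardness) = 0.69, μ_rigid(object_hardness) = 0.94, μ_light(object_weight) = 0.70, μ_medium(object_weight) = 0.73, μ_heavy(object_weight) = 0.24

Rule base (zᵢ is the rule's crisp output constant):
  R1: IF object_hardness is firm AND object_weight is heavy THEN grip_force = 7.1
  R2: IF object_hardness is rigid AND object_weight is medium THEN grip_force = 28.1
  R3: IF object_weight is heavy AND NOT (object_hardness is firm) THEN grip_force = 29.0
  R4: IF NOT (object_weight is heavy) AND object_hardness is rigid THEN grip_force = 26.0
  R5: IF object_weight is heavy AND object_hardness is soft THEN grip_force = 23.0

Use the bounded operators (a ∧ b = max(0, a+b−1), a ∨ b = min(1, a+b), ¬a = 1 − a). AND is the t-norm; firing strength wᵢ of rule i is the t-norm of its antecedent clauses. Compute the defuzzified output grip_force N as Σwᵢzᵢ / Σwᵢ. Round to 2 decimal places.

R1 (z=7.1): firm=0.69, heavy=0.24; AND[max(0, a+b−1)] → w = 0.00
R2 (z=28.1): rigid=0.94, medium=0.73; AND[max(0, a+b−1)] → w = 0.67
R3 (z=29.0): heavy=0.24, ¬firm=1−0.69=0.31; AND[max(0, a+b−1)] → w = 0.00
R4 (z=26.0): ¬heavy=1−0.24=0.76, rigid=0.94; AND[max(0, a+b−1)] → w = 0.70
R5 (z=23.0): heavy=0.24, soft=0.48; AND[max(0, a+b−1)] → w = 0.00
Weighted average = (0.00·7.1 + 0.67·28.1 + 0.00·29.0 + 0.70·26.0 + 0.00·23.0) / (0.00 + 0.67 + 0.00 + 0.70 + 0.00)
  = 37.0270 / 1.3700 = 27.03

27.03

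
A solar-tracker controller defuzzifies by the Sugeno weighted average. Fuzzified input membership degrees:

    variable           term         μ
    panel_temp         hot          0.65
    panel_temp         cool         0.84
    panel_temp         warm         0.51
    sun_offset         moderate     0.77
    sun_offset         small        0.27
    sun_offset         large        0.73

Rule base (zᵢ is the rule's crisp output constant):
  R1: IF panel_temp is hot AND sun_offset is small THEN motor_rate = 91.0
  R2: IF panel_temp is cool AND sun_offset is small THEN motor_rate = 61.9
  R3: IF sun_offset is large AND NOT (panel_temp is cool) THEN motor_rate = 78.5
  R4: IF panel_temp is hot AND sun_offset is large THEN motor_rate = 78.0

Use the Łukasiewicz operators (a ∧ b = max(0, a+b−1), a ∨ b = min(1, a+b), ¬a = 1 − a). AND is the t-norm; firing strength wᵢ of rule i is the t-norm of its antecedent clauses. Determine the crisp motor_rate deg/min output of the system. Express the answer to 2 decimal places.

74.39

R1 (z=91.0): hot=0.65, small=0.27; AND[max(0, a+b−1)] → w = 0.00
R2 (z=61.9): cool=0.84, small=0.27; AND[max(0, a+b−1)] → w = 0.11
R3 (z=78.5): large=0.73, ¬cool=1−0.84=0.16; AND[max(0, a+b−1)] → w = 0.00
R4 (z=78.0): hot=0.65, large=0.73; AND[max(0, a+b−1)] → w = 0.38
Weighted average = (0.00·91.0 + 0.11·61.9 + 0.00·78.5 + 0.38·78.0) / (0.00 + 0.11 + 0.00 + 0.38)
  = 36.4490 / 0.4900 = 74.39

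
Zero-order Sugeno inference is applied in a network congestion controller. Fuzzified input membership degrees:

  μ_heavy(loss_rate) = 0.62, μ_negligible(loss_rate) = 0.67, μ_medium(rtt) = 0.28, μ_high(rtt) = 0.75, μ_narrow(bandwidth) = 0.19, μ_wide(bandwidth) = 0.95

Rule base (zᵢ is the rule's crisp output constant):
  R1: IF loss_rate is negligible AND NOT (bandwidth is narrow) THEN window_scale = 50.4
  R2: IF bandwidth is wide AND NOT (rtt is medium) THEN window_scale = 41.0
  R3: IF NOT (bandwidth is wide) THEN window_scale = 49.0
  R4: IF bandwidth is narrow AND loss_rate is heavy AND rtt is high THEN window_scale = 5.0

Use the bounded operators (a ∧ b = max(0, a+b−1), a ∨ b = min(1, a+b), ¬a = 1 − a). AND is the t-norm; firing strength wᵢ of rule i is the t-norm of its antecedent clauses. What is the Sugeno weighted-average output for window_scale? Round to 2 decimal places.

R1 (z=50.4): negligible=0.67, ¬narrow=1−0.19=0.81; AND[max(0, a+b−1)] → w = 0.48
R2 (z=41.0): wide=0.95, ¬medium=1−0.28=0.72; AND[max(0, a+b−1)] → w = 0.67
R3 (z=49.0): ¬wide=1−0.95=0.05 → w = 0.05
R4 (z=5.0): narrow=0.19, heavy=0.62, high=0.75; AND[max(0, a+b−1)] → w = 0.00
Weighted average = (0.48·50.4 + 0.67·41.0 + 0.05·49.0 + 0.00·5.0) / (0.48 + 0.67 + 0.05 + 0.00)
  = 54.1120 / 1.2000 = 45.09

45.09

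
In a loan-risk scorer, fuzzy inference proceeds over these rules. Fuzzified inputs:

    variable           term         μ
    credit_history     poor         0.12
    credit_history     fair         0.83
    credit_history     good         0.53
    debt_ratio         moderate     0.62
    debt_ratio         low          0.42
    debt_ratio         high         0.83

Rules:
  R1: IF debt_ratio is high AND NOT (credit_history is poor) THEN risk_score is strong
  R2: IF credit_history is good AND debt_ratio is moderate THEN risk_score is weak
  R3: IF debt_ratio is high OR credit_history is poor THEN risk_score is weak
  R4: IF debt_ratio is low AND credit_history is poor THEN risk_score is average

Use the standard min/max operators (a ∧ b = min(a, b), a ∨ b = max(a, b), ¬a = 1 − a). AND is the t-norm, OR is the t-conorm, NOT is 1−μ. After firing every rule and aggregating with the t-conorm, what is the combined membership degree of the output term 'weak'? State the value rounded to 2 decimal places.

R1: high=0.83, ¬poor=1−0.12=0.88; AND[min(a, b)] → w = 0.83
R2: good=0.53, moderate=0.62; AND[min(a, b)] → w = 0.53
R3: high=0.83, poor=0.12; OR[max(a, b)] → w = 0.83
R4: low=0.42, poor=0.12; AND[min(a, b)] → w = 0.12
Rules with consequent 'weak': {R2, R3} → strengths 0.53, 0.83
Aggregate via t-conorm [max(a, b)]: 0.83

0.83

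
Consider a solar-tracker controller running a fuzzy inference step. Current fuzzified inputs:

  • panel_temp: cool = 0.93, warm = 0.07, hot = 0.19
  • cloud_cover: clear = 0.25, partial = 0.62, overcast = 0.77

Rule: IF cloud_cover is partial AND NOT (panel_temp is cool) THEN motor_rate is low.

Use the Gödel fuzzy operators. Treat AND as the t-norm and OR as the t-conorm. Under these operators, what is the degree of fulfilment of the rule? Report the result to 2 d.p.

firing strength: partial=0.62, ¬cool=1−0.93=0.07; AND[min(a, b)] → w = 0.07

0.07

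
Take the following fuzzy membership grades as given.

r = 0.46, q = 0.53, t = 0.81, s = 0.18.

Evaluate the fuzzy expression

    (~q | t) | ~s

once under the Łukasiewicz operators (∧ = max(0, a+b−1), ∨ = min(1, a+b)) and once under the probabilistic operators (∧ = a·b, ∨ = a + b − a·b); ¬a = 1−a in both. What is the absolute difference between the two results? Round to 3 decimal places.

Under Łukasiewicz:
  ~q = 1 − 0.53 = 0.47
  ~q | t = min(1, a+b) on (0.47, 0.81) = 1.00
  ~s = 1 − 0.18 = 0.82
  (~q | t) | ~s = min(1, a+b) on (1.00, 0.82) = 1.00
  → value = 1.0000
Under probabilistic:
  ~q = 1 − 0.5300 = 0.4700
  ~q | t = a + b − a·b on (0.4700, 0.8100) = 0.8993
  ~s = 1 − 0.1800 = 0.8200
  (~q | t) | ~s = a + b − a·b on (0.8993, 0.8200) = 0.9819
  → value = 0.9819
|1.0000 − 0.9819| = 0.018

0.018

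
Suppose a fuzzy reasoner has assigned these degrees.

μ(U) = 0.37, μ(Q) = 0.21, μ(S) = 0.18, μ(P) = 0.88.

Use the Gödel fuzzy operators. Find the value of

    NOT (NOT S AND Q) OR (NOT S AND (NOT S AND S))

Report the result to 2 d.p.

0.79

NOT S = 1 − 0.18 = 0.82
NOT S AND Q = min(a, b) on (0.82, 0.21) = 0.21
NOT (NOT S AND Q) = 1 − 0.21 = 0.79
NOT S = 1 − 0.18 = 0.82
NOT S = 1 − 0.18 = 0.82
NOT S AND S = min(a, b) on (0.82, 0.18) = 0.18
NOT S AND (NOT S AND S) = min(a, b) on (0.82, 0.18) = 0.18
NOT (NOT S AND Q) OR (NOT S AND (NOT S AND S)) = max(a, b) on (0.79, 0.18) = 0.79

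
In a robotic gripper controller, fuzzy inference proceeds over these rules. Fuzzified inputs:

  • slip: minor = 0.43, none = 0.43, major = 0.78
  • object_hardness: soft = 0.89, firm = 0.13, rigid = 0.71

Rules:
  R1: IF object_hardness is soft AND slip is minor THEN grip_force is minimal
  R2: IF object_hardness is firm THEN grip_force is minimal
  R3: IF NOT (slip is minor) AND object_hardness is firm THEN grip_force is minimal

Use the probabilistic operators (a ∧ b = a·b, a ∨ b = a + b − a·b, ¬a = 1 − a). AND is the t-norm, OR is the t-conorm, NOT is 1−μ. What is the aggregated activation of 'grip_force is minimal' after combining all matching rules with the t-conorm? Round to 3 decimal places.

R1: soft=0.89, minor=0.43; AND[a·b] → w = 0.3827
R2: firm=0.13 → w = 0.1300
R3: ¬minor=1−0.43=0.57, firm=0.13; AND[a·b] → w = 0.0741
Rules with consequent 'minimal': {R1, R2, R3} → strengths 0.3827, 0.1300, 0.0741
Aggregate via t-conorm [a + b − a·b]: 0.5027

0.503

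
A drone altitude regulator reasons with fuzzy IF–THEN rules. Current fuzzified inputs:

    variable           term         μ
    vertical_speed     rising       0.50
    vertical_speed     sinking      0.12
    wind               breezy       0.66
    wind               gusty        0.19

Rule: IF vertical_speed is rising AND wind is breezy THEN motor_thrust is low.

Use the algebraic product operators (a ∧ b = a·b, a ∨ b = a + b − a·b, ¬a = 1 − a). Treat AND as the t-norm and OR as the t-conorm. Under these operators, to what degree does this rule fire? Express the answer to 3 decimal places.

firing strength: rising=0.50, breezy=0.66; AND[a·b] → w = 0.3300

0.330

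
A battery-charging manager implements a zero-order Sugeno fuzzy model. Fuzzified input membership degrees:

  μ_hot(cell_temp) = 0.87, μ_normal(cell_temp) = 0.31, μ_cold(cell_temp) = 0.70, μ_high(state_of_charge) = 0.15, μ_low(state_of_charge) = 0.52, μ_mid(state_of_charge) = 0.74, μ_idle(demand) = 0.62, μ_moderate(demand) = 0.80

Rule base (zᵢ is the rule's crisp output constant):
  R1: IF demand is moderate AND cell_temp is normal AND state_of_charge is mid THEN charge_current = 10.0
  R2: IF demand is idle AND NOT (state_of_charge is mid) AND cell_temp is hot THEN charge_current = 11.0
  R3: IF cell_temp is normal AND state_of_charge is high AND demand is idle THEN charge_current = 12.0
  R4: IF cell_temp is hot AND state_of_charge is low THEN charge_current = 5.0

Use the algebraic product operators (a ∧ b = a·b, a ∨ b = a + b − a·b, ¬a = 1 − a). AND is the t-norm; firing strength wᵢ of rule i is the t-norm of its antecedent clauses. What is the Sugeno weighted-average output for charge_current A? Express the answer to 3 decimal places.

7.436

R1 (z=10.0): moderate=0.80, normal=0.31, mid=0.74; AND[a·b] → w = 0.1835
R2 (z=11.0): idle=0.62, ¬mid=1−0.74=0.26, hot=0.87; AND[a·b] → w = 0.1402
R3 (z=12.0): normal=0.31, high=0.15, idle=0.62; AND[a·b] → w = 0.0288
R4 (z=5.0): hot=0.87, low=0.52; AND[a·b] → w = 0.4524
Weighted average = (0.1835·10.0 + 0.1402·11.0 + 0.0288·12.0 + 0.4524·5.0) / (0.1835 + 0.1402 + 0.0288 + 0.4524)
  = 5.9858 / 0.8050 = 7.436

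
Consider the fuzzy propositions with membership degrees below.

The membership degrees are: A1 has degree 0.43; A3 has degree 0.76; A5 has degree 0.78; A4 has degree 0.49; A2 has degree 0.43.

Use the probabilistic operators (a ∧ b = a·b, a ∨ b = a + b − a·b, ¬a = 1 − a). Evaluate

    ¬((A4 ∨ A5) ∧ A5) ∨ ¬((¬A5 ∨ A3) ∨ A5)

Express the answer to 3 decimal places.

0.336

A4 ∨ A5 = a + b − a·b on (0.4900, 0.7800) = 0.8878
(A4 ∨ A5) ∧ A5 = a·b on (0.8878, 0.7800) = 0.6925
¬((A4 ∨ A5) ∧ A5) = 1 − 0.6925 = 0.3075
¬A5 = 1 − 0.7800 = 0.2200
¬A5 ∨ A3 = a + b − a·b on (0.2200, 0.7600) = 0.8128
(¬A5 ∨ A3) ∨ A5 = a + b − a·b on (0.8128, 0.7800) = 0.9588
¬((¬A5 ∨ A3) ∨ A5) = 1 − 0.9588 = 0.0412
¬((A4 ∨ A5) ∧ A5) ∨ ¬((¬A5 ∨ A3) ∨ A5) = a + b − a·b on (0.3075, 0.0412) = 0.3360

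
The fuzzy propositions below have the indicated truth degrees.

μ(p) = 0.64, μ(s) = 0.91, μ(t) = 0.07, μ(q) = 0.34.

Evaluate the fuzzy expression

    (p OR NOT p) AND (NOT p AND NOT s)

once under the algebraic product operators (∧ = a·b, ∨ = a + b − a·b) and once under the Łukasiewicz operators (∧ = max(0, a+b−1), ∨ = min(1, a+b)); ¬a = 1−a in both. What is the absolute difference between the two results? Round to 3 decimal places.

Under algebraic product:
  NOT p = 1 − 0.6400 = 0.3600
  p OR NOT p = a + b − a·b on (0.6400, 0.3600) = 0.7696
  NOT p = 1 − 0.6400 = 0.3600
  NOT s = 1 − 0.9100 = 0.0900
  NOT p AND NOT s = a·b on (0.3600, 0.0900) = 0.0324
  (p OR NOT p) AND (NOT p AND NOT s) = a·b on (0.7696, 0.0324) = 0.0249
  → value = 0.0249
Under Łukasiewicz:
  NOT p = 1 − 0.64 = 0.36
  p OR NOT p = min(1, a+b) on (0.64, 0.36) = 1.00
  NOT p = 1 − 0.64 = 0.36
  NOT s = 1 − 0.91 = 0.09
  NOT p AND NOT s = max(0, a+b−1) on (0.36, 0.09) = 0.00
  (p OR NOT p) AND (NOT p AND NOT s) = max(0, a+b−1) on (1.00, 0.00) = 0.00
  → value = 0.0000
|0.0249 − 0.0000| = 0.025

0.025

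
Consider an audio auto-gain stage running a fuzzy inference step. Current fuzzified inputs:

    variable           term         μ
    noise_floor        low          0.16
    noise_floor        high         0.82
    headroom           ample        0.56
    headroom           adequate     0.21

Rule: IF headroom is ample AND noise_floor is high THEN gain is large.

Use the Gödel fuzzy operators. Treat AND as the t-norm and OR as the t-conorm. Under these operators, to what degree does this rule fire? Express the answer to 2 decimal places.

0.56

firing strength: ample=0.56, high=0.82; AND[min(a, b)] → w = 0.56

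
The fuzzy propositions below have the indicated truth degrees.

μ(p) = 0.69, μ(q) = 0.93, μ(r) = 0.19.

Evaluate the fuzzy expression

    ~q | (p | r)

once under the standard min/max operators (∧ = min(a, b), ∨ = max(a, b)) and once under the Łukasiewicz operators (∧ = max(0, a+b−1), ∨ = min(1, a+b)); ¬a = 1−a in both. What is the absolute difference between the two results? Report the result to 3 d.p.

0.260

Under standard min/max:
  ~q = 1 − 0.93 = 0.07
  p | r = max(a, b) on (0.69, 0.19) = 0.69
  ~q | (p | r) = max(a, b) on (0.07, 0.69) = 0.69
  → value = 0.6900
Under Łukasiewicz:
  ~q = 1 − 0.93 = 0.07
  p | r = min(1, a+b) on (0.69, 0.19) = 0.88
  ~q | (p | r) = min(1, a+b) on (0.07, 0.88) = 0.95
  → value = 0.9500
|0.6900 − 0.9500| = 0.260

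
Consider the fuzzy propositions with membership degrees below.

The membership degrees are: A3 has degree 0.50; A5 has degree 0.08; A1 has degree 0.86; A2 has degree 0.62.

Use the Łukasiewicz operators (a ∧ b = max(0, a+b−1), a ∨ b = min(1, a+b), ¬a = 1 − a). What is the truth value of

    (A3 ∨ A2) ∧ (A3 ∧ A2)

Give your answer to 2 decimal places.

0.12

A3 ∨ A2 = min(1, a+b) on (0.50, 0.62) = 1.00
A3 ∧ A2 = max(0, a+b−1) on (0.50, 0.62) = 0.12
(A3 ∨ A2) ∧ (A3 ∧ A2) = max(0, a+b−1) on (1.00, 0.12) = 0.12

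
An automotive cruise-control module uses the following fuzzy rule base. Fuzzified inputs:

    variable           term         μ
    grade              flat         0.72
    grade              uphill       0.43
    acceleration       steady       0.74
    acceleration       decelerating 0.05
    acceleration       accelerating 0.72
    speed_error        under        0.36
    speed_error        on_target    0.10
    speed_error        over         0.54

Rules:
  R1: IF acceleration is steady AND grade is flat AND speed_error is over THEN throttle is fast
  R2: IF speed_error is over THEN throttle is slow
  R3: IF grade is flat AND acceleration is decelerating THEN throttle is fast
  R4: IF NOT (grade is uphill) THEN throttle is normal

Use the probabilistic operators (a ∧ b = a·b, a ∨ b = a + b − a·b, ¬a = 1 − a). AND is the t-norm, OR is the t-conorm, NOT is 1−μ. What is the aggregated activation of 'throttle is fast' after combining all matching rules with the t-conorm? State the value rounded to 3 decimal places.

R1: steady=0.74, flat=0.72, over=0.54; AND[a·b] → w = 0.2877
R2: over=0.54 → w = 0.5400
R3: flat=0.72, decelerating=0.05; AND[a·b] → w = 0.0360
R4: ¬uphill=1−0.43=0.57 → w = 0.5700
Rules with consequent 'fast': {R1, R3} → strengths 0.2877, 0.0360
Aggregate via t-conorm [a + b − a·b]: 0.3134

0.313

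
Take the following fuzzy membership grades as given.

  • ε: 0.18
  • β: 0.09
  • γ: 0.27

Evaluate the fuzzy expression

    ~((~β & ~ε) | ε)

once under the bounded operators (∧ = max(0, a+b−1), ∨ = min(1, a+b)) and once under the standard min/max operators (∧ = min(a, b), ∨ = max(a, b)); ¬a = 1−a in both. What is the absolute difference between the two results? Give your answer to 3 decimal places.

0.090

Under bounded:
  ~β = 1 − 0.09 = 0.91
  ~ε = 1 − 0.18 = 0.82
  ~β & ~ε = max(0, a+b−1) on (0.91, 0.82) = 0.73
  (~β & ~ε) | ε = min(1, a+b) on (0.73, 0.18) = 0.91
  ~((~β & ~ε) | ε) = 1 − 0.91 = 0.09
  → value = 0.0900
Under standard min/max:
  ~β = 1 − 0.09 = 0.91
  ~ε = 1 − 0.18 = 0.82
  ~β & ~ε = min(a, b) on (0.91, 0.82) = 0.82
  (~β & ~ε) | ε = max(a, b) on (0.82, 0.18) = 0.82
  ~((~β & ~ε) | ε) = 1 − 0.82 = 0.18
  → value = 0.1800
|0.0900 − 0.1800| = 0.090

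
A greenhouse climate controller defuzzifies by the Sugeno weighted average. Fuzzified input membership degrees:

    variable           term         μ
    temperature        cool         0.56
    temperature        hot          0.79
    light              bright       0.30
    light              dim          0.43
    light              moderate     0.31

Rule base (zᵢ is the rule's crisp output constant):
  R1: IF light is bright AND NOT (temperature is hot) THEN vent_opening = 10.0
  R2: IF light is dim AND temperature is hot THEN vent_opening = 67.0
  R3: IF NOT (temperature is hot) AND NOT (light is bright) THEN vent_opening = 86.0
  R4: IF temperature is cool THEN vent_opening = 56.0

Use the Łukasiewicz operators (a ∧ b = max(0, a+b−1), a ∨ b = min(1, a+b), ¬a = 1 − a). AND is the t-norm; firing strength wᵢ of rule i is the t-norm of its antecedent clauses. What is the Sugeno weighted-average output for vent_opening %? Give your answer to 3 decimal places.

R1 (z=10.0): bright=0.30, ¬hot=1−0.79=0.21; AND[max(0, a+b−1)] → w = 0.00
R2 (z=67.0): dim=0.43, hot=0.79; AND[max(0, a+b−1)] → w = 0.22
R3 (z=86.0): ¬hot=1−0.79=0.21, ¬bright=1−0.30=0.70; AND[max(0, a+b−1)] → w = 0.00
R4 (z=56.0): cool=0.56 → w = 0.56
Weighted average = (0.00·10.0 + 0.22·67.0 + 0.00·86.0 + 0.56·56.0) / (0.00 + 0.22 + 0.00 + 0.56)
  = 46.1000 / 0.7800 = 59.103

59.103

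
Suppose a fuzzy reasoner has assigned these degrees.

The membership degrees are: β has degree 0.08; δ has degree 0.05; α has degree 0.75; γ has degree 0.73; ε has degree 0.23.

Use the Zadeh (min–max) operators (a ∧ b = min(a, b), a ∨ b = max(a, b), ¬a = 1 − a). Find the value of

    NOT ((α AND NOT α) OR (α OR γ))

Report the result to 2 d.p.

0.25

NOT α = 1 − 0.75 = 0.25
α AND NOT α = min(a, b) on (0.75, 0.25) = 0.25
α OR γ = max(a, b) on (0.75, 0.73) = 0.75
(α AND NOT α) OR (α OR γ) = max(a, b) on (0.25, 0.75) = 0.75
NOT ((α AND NOT α) OR (α OR γ)) = 1 − 0.75 = 0.25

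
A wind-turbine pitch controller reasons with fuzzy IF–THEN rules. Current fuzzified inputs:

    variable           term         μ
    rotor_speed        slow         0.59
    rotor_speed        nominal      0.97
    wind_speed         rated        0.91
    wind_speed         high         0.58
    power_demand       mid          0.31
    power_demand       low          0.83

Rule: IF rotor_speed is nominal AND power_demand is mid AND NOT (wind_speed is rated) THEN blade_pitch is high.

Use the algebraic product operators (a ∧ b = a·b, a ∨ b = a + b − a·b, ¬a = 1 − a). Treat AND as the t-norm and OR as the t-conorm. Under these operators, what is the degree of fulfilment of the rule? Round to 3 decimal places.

firing strength: nominal=0.97, mid=0.31, ¬rated=1−0.91=0.09; AND[a·b] → w = 0.0271

0.027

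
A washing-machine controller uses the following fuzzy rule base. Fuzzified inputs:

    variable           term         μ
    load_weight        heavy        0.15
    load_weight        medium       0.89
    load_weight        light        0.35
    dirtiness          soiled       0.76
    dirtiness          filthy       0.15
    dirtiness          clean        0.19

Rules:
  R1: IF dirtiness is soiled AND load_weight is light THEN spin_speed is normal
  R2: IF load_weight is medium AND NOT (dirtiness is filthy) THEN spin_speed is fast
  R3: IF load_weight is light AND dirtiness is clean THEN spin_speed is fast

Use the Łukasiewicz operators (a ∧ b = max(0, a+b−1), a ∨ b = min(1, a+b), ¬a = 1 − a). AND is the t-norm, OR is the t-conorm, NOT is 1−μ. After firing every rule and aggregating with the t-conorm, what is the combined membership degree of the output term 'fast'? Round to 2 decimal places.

0.74

R1: soiled=0.76, light=0.35; AND[max(0, a+b−1)] → w = 0.11
R2: medium=0.89, ¬filthy=1−0.15=0.85; AND[max(0, a+b−1)] → w = 0.74
R3: light=0.35, clean=0.19; AND[max(0, a+b−1)] → w = 0.00
Rules with consequent 'fast': {R2, R3} → strengths 0.74, 0.00
Aggregate via t-conorm [min(1, a+b)]: 0.74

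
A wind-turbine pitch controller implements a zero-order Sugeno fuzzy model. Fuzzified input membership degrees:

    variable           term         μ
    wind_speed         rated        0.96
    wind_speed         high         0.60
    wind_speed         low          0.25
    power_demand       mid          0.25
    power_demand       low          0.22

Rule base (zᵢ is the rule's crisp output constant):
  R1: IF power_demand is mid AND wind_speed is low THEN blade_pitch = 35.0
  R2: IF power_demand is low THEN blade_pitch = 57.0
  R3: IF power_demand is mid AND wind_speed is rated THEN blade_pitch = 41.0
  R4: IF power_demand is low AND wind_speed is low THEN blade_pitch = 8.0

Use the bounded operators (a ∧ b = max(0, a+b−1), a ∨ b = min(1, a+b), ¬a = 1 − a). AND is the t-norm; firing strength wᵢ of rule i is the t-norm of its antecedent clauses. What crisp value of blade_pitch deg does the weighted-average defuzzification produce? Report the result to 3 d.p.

R1 (z=35.0): mid=0.25, low=0.25; AND[max(0, a+b−1)] → w = 0.00
R2 (z=57.0): low=0.22 → w = 0.22
R3 (z=41.0): mid=0.25, rated=0.96; AND[max(0, a+b−1)] → w = 0.21
R4 (z=8.0): low=0.22, low=0.25; AND[max(0, a+b−1)] → w = 0.00
Weighted average = (0.00·35.0 + 0.22·57.0 + 0.21·41.0 + 0.00·8.0) / (0.00 + 0.22 + 0.21 + 0.00)
  = 21.1500 / 0.4300 = 49.186

49.186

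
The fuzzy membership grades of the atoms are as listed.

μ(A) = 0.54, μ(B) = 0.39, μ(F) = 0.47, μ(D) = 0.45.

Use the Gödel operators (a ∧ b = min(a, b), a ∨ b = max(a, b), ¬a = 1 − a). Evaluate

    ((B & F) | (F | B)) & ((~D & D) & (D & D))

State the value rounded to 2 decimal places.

0.45

B & F = min(a, b) on (0.39, 0.47) = 0.39
F | B = max(a, b) on (0.47, 0.39) = 0.47
(B & F) | (F | B) = max(a, b) on (0.39, 0.47) = 0.47
~D = 1 − 0.45 = 0.55
~D & D = min(a, b) on (0.55, 0.45) = 0.45
D & D = min(a, b) on (0.45, 0.45) = 0.45
(~D & D) & (D & D) = min(a, b) on (0.45, 0.45) = 0.45
((B & F) | (F | B)) & ((~D & D) & (D & D)) = min(a, b) on (0.47, 0.45) = 0.45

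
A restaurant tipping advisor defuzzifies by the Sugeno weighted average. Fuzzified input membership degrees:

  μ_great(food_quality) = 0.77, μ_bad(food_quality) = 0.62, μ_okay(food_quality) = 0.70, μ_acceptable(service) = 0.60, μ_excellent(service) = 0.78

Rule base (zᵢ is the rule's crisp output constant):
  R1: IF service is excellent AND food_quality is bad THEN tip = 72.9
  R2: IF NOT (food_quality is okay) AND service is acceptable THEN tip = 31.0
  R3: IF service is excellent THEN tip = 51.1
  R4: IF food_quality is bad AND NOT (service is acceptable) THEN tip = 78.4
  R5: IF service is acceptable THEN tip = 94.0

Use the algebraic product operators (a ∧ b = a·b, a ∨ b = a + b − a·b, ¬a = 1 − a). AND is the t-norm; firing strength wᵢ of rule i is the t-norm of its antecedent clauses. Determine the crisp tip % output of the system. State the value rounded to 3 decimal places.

68.308

R1 (z=72.9): excellent=0.78, bad=0.62; AND[a·b] → w = 0.4836
R2 (z=31.0): ¬okay=1−0.70=0.30, acceptable=0.60; AND[a·b] → w = 0.1800
R3 (z=51.1): excellent=0.78 → w = 0.7800
R4 (z=78.4): bad=0.62, ¬acceptable=1−0.60=0.40; AND[a·b] → w = 0.2480
R5 (z=94.0): acceptable=0.60 → w = 0.6000
Weighted average = (0.4836·72.9 + 0.1800·31.0 + 0.7800·51.1 + 0.2480·78.4 + 0.6000·94.0) / (0.4836 + 0.1800 + 0.7800 + 0.2480 + 0.6000)
  = 156.5356 / 2.2916 = 68.308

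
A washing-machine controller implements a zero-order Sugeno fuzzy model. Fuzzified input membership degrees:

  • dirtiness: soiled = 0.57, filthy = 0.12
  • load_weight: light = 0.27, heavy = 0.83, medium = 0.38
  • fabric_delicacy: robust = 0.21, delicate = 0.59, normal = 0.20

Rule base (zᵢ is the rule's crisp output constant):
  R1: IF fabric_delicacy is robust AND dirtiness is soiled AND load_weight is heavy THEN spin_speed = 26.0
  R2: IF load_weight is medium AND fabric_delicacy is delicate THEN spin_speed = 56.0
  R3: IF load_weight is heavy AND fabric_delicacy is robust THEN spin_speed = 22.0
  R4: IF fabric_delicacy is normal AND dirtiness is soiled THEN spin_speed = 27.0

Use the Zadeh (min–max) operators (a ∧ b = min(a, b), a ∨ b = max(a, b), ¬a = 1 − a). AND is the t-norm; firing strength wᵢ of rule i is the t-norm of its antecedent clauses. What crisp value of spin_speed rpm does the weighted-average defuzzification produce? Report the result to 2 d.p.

36.76

R1 (z=26.0): robust=0.21, soiled=0.57, heavy=0.83; AND[min(a, b)] → w = 0.21
R2 (z=56.0): medium=0.38, delicate=0.59; AND[min(a, b)] → w = 0.38
R3 (z=22.0): heavy=0.83, robust=0.21; AND[min(a, b)] → w = 0.21
R4 (z=27.0): normal=0.20, soiled=0.57; AND[min(a, b)] → w = 0.20
Weighted average = (0.21·26.0 + 0.38·56.0 + 0.21·22.0 + 0.20·27.0) / (0.21 + 0.38 + 0.21 + 0.20)
  = 36.7600 / 1.0000 = 36.76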